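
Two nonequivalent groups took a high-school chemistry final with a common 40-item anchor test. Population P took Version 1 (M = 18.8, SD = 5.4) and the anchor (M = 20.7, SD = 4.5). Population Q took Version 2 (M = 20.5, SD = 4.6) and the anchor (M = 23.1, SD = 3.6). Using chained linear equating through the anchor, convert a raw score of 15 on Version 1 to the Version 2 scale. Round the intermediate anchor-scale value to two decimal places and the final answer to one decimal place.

Version 1 → anchor (Population P): v = (4.5/5.4)(15 − 18.8) + 20.7 = 17.53
anchor → Version 2 (Population Q): y = (4.6/3.6)(17.53 − 23.1) + 20.5 = 13.4

13.4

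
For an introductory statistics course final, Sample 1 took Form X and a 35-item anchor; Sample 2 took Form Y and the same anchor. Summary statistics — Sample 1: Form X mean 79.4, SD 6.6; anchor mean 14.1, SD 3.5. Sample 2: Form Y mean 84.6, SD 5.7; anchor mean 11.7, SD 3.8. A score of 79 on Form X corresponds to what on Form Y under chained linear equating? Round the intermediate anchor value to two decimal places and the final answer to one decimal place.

87.9

Form X → anchor (Sample 1): v = (3.5/6.6)(79 − 79.4) + 14.1 = 13.89
anchor → Form Y (Sample 2): y = (5.7/3.8)(13.89 − 11.7) + 84.6 = 87.9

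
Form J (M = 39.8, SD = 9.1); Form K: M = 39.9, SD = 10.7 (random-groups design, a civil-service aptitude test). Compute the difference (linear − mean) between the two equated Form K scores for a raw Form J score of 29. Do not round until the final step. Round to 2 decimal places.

Mean-equated: 29 + (39.9 − 39.8) = 29.10
Linear-equated: (10.7/9.1)(29 − 39.8) + 39.9 = 27.201
Difference = 27.201 − 29.10 = -1.90

-1.90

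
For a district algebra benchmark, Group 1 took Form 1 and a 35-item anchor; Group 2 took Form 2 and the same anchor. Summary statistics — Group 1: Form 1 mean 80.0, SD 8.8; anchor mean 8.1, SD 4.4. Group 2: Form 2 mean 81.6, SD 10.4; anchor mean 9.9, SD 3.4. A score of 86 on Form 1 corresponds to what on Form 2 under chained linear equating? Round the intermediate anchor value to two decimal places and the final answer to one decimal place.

Form 1 → anchor (Group 1): v = (4.4/8.8)(86 − 80.0) + 8.1 = 11.10
anchor → Form 2 (Group 2): y = (10.4/3.4)(11.10 − 9.9) + 81.6 = 85.3

85.3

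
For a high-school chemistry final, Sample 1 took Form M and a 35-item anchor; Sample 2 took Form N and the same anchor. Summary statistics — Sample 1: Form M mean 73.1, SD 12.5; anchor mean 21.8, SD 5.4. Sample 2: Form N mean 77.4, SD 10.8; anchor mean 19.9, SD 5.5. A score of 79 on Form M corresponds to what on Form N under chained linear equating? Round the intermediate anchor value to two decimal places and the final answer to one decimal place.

Form M → anchor (Sample 1): v = (5.4/12.5)(79 − 73.1) + 21.8 = 24.35
anchor → Form N (Sample 2): y = (10.8/5.5)(24.35 − 19.9) + 77.4 = 86.1

86.1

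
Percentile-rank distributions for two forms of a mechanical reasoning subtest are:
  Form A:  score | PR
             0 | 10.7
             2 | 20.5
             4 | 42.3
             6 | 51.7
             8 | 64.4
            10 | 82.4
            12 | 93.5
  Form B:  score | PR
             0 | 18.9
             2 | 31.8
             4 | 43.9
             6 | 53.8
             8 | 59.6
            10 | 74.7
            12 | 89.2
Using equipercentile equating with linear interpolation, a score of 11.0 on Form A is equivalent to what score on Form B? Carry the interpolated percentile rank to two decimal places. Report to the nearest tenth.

PR of 11.0 on Form A: 82.4 + (11.0 − 10)/(12 − 10) × (93.5 − 82.4) = 87.95
On Form B, PR 87.95 falls between score 10 (PR 74.7) and 12 (PR 89.2).
Interpolate: 10 + (87.95 − 74.7)/(89.2 − 74.7) × (12 − 10) = 11.8

11.8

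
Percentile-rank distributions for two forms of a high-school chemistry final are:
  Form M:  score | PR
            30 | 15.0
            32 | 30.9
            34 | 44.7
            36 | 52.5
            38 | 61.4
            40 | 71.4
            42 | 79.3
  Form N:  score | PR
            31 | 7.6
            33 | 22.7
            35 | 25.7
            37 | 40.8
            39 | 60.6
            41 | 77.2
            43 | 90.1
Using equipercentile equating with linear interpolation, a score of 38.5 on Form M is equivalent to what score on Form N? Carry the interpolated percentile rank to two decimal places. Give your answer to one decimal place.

39.4

PR of 38.5 on Form M: 61.4 + (38.5 − 38)/(40 − 38) × (71.4 − 61.4) = 63.90
On Form N, PR 63.90 falls between score 39 (PR 60.6) and 41 (PR 77.2).
Interpolate: 39 + (63.90 − 60.6)/(77.2 − 60.6) × (41 − 39) = 39.4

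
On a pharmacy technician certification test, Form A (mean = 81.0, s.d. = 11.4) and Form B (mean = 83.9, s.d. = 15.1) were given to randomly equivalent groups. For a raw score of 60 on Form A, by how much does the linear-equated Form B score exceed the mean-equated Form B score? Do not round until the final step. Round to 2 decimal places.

-6.82

Mean-equated: 60 + (83.9 − 81.0) = 62.90
Linear-equated: (15.1/11.4)(60 − 81.0) + 83.9 = 56.084
Difference = 56.084 − 62.90 = -6.82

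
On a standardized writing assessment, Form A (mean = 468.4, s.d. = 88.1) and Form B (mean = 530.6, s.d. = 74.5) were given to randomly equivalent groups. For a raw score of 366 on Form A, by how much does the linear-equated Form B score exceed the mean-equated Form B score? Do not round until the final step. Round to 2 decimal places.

Mean-equated: 366 + (530.6 − 468.4) = 428.20
Linear-equated: (74.5/88.1)(366 − 468.4) + 530.6 = 444.007
Difference = 444.007 − 428.20 = 15.81

15.81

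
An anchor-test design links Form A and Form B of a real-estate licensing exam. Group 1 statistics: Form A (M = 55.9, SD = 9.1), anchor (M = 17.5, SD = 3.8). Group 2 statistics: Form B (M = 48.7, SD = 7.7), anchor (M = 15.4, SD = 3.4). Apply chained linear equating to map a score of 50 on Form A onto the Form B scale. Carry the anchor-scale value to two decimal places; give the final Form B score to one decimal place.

47.9

Form A → anchor (Group 1): v = (3.8/9.1)(50 − 55.9) + 17.5 = 15.04
anchor → Form B (Group 2): y = (7.7/3.4)(15.04 − 15.4) + 48.7 = 47.9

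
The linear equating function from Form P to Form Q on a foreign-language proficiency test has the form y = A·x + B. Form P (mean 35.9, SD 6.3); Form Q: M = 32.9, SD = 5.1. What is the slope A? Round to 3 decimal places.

A = SD_Y / SD_X = 5.1 / 6.3 = 0.810

0.810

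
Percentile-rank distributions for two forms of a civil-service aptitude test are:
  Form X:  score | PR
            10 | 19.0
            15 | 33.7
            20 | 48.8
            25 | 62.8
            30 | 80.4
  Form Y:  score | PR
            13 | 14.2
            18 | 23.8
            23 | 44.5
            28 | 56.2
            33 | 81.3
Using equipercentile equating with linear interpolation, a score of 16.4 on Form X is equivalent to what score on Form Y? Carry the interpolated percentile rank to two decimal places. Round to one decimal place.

PR of 16.4 on Form X: 33.7 + (16.4 − 15)/(20 − 15) × (48.8 − 33.7) = 37.93
On Form Y, PR 37.93 falls between score 18 (PR 23.8) and 23 (PR 44.5).
Interpolate: 18 + (37.93 − 23.8)/(44.5 − 23.8) × (23 − 18) = 21.4

21.4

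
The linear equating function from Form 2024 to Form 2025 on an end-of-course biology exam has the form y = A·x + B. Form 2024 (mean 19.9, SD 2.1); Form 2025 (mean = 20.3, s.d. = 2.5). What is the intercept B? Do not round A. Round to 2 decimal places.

-3.39

A = SD_Y / SD_X = 2.5 / 2.1 = 1.190476
B = M_Y − A·M_X = 20.3 − 1.190476 × 19.9 = -3.39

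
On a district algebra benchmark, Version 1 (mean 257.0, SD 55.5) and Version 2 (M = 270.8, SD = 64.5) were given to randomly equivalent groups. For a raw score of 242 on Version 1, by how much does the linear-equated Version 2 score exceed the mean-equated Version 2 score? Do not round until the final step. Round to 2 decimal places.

-2.43

Mean-equated: 242 + (270.8 − 257.0) = 255.80
Linear-equated: (64.5/55.5)(242 − 257.0) + 270.8 = 253.368
Difference = 253.368 − 255.80 = -2.43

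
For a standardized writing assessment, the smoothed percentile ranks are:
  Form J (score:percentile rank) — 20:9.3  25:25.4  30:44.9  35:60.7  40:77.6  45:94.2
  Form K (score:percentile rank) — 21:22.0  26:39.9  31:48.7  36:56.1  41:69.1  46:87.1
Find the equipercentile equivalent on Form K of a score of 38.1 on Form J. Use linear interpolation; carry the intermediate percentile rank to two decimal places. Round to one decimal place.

41.6

PR of 38.1 on Form J: 60.7 + (38.1 − 35)/(40 − 35) × (77.6 − 60.7) = 71.18
On Form K, PR 71.18 falls between score 41 (PR 69.1) and 46 (PR 87.1).
Interpolate: 41 + (71.18 − 69.1)/(87.1 − 69.1) × (46 − 41) = 41.6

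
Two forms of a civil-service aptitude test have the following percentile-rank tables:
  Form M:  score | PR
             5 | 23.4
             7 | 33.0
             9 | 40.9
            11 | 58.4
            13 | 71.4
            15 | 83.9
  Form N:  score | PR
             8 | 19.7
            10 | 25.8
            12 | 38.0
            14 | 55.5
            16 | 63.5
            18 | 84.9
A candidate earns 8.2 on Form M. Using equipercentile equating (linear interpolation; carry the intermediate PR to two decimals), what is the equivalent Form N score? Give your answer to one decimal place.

12.0

PR of 8.2 on Form M: 33.0 + (8.2 − 7)/(9 − 7) × (40.9 − 33.0) = 37.74
On Form N, PR 37.74 falls between score 10 (PR 25.8) and 12 (PR 38.0).
Interpolate: 10 + (37.74 − 25.8)/(38.0 − 25.8) × (12 − 10) = 12.0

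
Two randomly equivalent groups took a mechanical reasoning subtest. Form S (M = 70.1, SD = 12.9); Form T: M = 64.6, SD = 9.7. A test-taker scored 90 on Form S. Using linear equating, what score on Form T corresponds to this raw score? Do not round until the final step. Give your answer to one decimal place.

79.6

Linear equating: y = (SD_Y/SD_X)(x − M_X) + M_Y
y = (9.7/12.9)(90 − 70.1) + 64.6
y = 0.751938 × 19.9 + 64.6 = 14.9636 + 64.6 = 79.6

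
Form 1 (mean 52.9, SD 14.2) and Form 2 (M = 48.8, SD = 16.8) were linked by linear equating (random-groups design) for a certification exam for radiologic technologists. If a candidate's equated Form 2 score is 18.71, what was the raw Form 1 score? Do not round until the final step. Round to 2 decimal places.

27.47

Invert y = (SD_Y/SD_X)(x − M_X) + M_Y:
x = (SD_X/SD_Y)(y − M_Y) + M_X = (14.2/16.8)(18.71 − 48.8) + 52.9
x = 0.845238 × -30.090 + 52.9 = 27.47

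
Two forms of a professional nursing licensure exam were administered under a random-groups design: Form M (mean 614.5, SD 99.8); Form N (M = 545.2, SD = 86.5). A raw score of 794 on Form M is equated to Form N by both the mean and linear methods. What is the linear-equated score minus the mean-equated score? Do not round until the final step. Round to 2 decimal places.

Mean-equated: 794 + (545.2 − 614.5) = 724.70
Linear-equated: (86.5/99.8)(794 − 614.5) + 545.2 = 700.779
Difference = 700.779 − 724.70 = -23.92

-23.92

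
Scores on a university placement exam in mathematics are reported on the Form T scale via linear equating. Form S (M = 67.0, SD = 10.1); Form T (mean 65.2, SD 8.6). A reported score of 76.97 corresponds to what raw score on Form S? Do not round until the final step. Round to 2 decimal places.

Invert y = (SD_Y/SD_X)(x − M_X) + M_Y:
x = (SD_X/SD_Y)(y − M_Y) + M_X = (10.1/8.6)(76.97 − 65.2) + 67.0
x = 1.174419 × 11.770 + 67.0 = 80.82

80.82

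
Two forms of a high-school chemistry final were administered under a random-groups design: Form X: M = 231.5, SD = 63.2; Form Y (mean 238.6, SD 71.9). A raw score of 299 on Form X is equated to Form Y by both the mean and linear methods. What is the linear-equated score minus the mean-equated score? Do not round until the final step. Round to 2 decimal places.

9.29

Mean-equated: 299 + (238.6 − 231.5) = 306.10
Linear-equated: (71.9/63.2)(299 − 231.5) + 238.6 = 315.392
Difference = 315.392 − 306.10 = 9.29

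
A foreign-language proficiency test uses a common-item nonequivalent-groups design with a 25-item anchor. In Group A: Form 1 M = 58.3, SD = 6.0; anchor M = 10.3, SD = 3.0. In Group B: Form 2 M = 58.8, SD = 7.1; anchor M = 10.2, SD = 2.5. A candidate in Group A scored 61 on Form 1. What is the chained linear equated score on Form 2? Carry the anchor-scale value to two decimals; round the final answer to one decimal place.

Form 1 → anchor (Group A): v = (3.0/6.0)(61 − 58.3) + 10.3 = 11.65
anchor → Form 2 (Group B): y = (7.1/2.5)(11.65 − 10.2) + 58.8 = 62.9

62.9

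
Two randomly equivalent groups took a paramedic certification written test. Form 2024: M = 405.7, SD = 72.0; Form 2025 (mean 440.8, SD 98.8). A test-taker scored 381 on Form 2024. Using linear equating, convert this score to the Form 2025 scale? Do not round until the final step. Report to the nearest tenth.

Linear equating: y = (SD_Y/SD_X)(x − M_X) + M_Y
y = (98.8/72.0)(381 − 405.7) + 440.8
y = 1.372222 × -24.7 + 440.8 = -33.8939 + 440.8 = 406.9

406.9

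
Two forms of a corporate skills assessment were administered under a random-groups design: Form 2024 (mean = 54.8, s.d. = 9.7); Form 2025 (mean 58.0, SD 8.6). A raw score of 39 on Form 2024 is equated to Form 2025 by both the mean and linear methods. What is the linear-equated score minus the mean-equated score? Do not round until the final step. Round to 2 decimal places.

1.79

Mean-equated: 39 + (58.0 − 54.8) = 42.20
Linear-equated: (8.6/9.7)(39 − 54.8) + 58.0 = 43.992
Difference = 43.992 − 42.20 = 1.79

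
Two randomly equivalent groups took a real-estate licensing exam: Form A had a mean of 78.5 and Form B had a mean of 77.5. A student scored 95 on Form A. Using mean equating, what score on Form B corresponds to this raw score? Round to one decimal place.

94.0

Mean equating: y = x + (M_Y − M_X) = 95 + (77.5 − 78.5) = 94.0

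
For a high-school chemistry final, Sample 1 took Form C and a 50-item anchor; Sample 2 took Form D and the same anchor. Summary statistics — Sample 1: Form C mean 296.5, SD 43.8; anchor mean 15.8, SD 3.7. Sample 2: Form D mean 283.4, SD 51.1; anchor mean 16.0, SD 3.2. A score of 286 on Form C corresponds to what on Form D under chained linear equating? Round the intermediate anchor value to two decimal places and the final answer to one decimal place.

Form C → anchor (Sample 1): v = (3.7/43.8)(286 − 296.5) + 15.8 = 14.91
anchor → Form D (Sample 2): y = (51.1/3.2)(14.91 − 16.0) + 283.4 = 266.0

266.0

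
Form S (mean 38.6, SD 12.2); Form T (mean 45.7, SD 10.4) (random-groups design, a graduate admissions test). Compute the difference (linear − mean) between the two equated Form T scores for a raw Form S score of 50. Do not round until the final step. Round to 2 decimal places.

Mean-equated: 50 + (45.7 − 38.6) = 57.10
Linear-equated: (10.4/12.2)(50 − 38.6) + 45.7 = 55.418
Difference = 55.418 − 57.10 = -1.68

-1.68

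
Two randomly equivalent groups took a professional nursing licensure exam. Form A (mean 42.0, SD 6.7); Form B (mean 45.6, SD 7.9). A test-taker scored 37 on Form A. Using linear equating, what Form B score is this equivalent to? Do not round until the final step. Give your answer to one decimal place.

39.7

Linear equating: y = (SD_Y/SD_X)(x − M_X) + M_Y
y = (7.9/6.7)(37 − 42.0) + 45.6
y = 1.179104 × -5.0 + 45.6 = -5.8955 + 45.6 = 39.7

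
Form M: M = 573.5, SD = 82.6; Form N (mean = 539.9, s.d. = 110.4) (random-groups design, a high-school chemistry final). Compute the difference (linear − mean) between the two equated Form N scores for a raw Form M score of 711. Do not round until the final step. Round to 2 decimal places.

46.28

Mean-equated: 711 + (539.9 − 573.5) = 677.40
Linear-equated: (110.4/82.6)(711 − 573.5) + 539.9 = 723.677
Difference = 723.677 − 677.40 = 46.28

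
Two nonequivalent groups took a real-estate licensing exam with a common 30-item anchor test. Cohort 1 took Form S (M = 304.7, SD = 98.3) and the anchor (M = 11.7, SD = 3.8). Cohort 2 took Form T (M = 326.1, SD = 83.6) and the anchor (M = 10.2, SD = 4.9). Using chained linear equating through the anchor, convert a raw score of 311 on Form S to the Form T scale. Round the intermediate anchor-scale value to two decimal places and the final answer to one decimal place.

Form S → anchor (Cohort 1): v = (3.8/98.3)(311 − 304.7) + 11.7 = 11.94
anchor → Form T (Cohort 2): y = (83.6/4.9)(11.94 − 10.2) + 326.1 = 355.8

355.8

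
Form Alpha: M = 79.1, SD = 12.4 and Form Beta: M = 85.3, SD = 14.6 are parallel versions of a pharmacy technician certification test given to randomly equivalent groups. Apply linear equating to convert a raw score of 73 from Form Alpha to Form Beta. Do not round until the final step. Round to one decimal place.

Linear equating: y = (SD_Y/SD_X)(x − M_X) + M_Y
y = (14.6/12.4)(73 − 79.1) + 85.3
y = 1.177419 × -6.1 + 85.3 = -7.1823 + 85.3 = 78.1

78.1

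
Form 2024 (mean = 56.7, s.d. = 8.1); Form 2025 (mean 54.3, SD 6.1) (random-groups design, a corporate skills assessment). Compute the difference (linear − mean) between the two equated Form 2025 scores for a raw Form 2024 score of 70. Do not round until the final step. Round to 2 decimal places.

-3.28

Mean-equated: 70 + (54.3 − 56.7) = 67.60
Linear-equated: (6.1/8.1)(70 − 56.7) + 54.3 = 64.316
Difference = 64.316 − 67.60 = -3.28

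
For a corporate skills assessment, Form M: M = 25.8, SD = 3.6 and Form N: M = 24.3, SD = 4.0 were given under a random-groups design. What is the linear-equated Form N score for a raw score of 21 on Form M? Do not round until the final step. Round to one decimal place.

19.0

Linear equating: y = (SD_Y/SD_X)(x − M_X) + M_Y
y = (4.0/3.6)(21 − 25.8) + 24.3
y = 1.111111 × -4.8 + 24.3 = -5.3333 + 24.3 = 19.0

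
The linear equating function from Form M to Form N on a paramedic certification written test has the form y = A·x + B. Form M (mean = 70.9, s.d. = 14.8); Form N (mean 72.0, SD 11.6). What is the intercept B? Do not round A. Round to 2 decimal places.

16.43

A = SD_Y / SD_X = 11.6 / 14.8 = 0.783784
B = M_Y − A·M_X = 72.0 − 0.783784 × 70.9 = 16.43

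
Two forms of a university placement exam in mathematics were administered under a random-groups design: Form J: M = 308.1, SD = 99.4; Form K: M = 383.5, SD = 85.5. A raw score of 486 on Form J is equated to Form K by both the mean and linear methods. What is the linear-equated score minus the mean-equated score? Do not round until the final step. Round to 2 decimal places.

-24.88

Mean-equated: 486 + (383.5 − 308.1) = 561.40
Linear-equated: (85.5/99.4)(486 − 308.1) + 383.5 = 536.523
Difference = 536.523 − 561.40 = -24.88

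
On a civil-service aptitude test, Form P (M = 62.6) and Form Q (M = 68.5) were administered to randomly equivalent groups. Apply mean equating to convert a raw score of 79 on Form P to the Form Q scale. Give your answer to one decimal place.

Mean equating: y = x + (M_Y − M_X) = 79 + (68.5 − 62.6) = 84.9

84.9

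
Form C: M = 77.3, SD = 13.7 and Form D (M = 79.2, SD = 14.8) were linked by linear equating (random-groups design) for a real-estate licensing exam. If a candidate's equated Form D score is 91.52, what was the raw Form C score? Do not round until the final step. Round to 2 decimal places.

Invert y = (SD_Y/SD_X)(x − M_X) + M_Y:
x = (SD_X/SD_Y)(y − M_Y) + M_X = (13.7/14.8)(91.52 − 79.2) + 77.3
x = 0.925676 × 12.320 + 77.3 = 88.70

88.70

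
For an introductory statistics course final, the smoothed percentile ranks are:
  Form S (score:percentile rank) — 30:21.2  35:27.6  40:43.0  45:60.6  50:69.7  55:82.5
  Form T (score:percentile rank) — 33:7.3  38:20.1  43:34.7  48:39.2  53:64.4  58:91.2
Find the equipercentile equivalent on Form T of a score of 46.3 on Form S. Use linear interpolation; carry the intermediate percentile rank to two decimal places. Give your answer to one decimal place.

PR of 46.3 on Form S: 60.6 + (46.3 − 45)/(50 − 45) × (69.7 − 60.6) = 62.97
On Form T, PR 62.97 falls between score 48 (PR 39.2) and 53 (PR 64.4).
Interpolate: 48 + (62.97 − 39.2)/(64.4 − 39.2) × (53 − 48) = 52.7

52.7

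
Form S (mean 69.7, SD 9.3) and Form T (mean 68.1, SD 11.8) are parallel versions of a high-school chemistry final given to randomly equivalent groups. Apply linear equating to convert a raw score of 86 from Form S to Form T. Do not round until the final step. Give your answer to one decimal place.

88.8

Linear equating: y = (SD_Y/SD_X)(x − M_X) + M_Y
y = (11.8/9.3)(86 − 69.7) + 68.1
y = 1.268817 × 16.3 + 68.1 = 20.6817 + 68.1 = 88.8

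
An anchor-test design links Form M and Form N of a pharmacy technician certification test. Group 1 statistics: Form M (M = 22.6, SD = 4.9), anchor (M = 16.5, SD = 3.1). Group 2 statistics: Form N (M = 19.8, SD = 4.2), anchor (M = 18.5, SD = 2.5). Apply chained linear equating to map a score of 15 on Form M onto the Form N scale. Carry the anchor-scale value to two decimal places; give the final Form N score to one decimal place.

Form M → anchor (Group 1): v = (3.1/4.9)(15 − 22.6) + 16.5 = 11.69
anchor → Form N (Group 2): y = (4.2/2.5)(11.69 − 18.5) + 19.8 = 8.4

8.4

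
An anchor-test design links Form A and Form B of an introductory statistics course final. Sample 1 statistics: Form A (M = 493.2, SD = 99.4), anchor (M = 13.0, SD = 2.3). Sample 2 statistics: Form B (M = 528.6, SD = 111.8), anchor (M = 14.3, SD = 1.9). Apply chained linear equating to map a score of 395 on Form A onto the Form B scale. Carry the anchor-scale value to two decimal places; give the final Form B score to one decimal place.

Form A → anchor (Sample 1): v = (2.3/99.4)(395 − 493.2) + 13.0 = 10.73
anchor → Form B (Sample 2): y = (111.8/1.9)(10.73 − 14.3) + 528.6 = 318.5

318.5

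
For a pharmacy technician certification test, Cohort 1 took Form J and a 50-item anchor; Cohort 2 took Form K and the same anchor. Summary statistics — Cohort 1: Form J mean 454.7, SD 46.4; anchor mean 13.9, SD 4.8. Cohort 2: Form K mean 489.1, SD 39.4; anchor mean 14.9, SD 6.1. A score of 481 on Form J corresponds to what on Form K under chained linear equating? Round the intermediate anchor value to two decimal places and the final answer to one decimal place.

500.2

Form J → anchor (Cohort 1): v = (4.8/46.4)(481 − 454.7) + 13.9 = 16.62
anchor → Form K (Cohort 2): y = (39.4/6.1)(16.62 − 14.9) + 489.1 = 500.2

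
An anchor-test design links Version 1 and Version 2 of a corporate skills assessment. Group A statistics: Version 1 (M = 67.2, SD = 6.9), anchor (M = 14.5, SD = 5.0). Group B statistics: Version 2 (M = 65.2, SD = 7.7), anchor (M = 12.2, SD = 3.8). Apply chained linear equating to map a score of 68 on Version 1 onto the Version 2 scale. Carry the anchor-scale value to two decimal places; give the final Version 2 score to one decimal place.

Version 1 → anchor (Group A): v = (5.0/6.9)(68 − 67.2) + 14.5 = 15.08
anchor → Version 2 (Group B): y = (7.7/3.8)(15.08 − 12.2) + 65.2 = 71.0

71.0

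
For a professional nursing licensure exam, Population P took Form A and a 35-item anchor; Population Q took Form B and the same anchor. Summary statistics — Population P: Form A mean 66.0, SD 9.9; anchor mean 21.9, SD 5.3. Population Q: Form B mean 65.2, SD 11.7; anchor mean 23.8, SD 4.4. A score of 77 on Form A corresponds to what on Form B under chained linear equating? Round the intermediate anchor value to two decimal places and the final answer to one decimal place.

Form A → anchor (Population P): v = (5.3/9.9)(77 − 66.0) + 21.9 = 27.79
anchor → Form B (Population Q): y = (11.7/4.4)(27.79 − 23.8) + 65.2 = 75.8

75.8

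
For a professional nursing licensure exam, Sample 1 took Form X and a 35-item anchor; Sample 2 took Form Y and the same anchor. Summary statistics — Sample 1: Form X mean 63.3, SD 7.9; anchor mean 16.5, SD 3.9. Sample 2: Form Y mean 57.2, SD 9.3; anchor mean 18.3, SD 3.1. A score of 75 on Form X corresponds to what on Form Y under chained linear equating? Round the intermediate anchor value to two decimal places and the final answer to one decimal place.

69.1

Form X → anchor (Sample 1): v = (3.9/7.9)(75 − 63.3) + 16.5 = 22.28
anchor → Form Y (Sample 2): y = (9.3/3.1)(22.28 − 18.3) + 57.2 = 69.1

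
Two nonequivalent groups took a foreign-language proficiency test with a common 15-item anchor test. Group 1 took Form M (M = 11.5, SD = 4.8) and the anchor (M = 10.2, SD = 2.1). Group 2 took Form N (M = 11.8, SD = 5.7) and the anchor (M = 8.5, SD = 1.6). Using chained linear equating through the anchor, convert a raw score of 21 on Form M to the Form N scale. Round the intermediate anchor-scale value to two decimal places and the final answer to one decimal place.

32.7

Form M → anchor (Group 1): v = (2.1/4.8)(21 − 11.5) + 10.2 = 14.36
anchor → Form N (Group 2): y = (5.7/1.6)(14.36 − 8.5) + 11.8 = 32.7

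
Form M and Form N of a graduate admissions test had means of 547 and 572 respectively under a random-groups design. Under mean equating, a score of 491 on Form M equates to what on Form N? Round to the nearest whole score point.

516

Mean equating: y = x + (M_Y − M_X) = 491 + (572 − 547) = 516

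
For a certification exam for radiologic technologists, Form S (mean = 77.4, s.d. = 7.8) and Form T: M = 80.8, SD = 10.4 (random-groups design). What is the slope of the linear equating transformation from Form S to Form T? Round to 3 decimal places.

A = SD_Y / SD_X = 10.4 / 7.8 = 1.333

1.333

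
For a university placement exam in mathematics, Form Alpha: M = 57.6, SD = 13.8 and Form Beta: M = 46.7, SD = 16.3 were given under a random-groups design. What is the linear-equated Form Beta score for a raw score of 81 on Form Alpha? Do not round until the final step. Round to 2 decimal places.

74.34

Linear equating: y = (SD_Y/SD_X)(x − M_X) + M_Y
y = (16.3/13.8)(81 − 57.6) + 46.7
y = 1.181159 × 23.4 + 46.7 = 27.6391 + 46.7 = 74.34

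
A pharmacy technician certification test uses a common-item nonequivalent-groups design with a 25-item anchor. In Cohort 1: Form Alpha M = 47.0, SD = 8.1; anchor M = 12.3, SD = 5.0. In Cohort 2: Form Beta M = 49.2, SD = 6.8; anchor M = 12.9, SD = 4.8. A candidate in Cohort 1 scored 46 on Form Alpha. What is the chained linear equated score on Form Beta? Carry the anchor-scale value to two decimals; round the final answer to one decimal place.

47.5

Form Alpha → anchor (Cohort 1): v = (5.0/8.1)(46 − 47.0) + 12.3 = 11.68
anchor → Form Beta (Cohort 2): y = (6.8/4.8)(11.68 − 12.9) + 49.2 = 47.5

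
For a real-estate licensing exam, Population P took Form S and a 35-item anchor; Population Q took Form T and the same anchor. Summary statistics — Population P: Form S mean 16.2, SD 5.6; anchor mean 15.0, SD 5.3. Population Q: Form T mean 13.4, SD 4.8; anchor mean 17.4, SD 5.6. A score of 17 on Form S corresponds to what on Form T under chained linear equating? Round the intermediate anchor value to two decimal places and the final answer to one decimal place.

12.0

Form S → anchor (Population P): v = (5.3/5.6)(17 − 16.2) + 15.0 = 15.76
anchor → Form T (Population Q): y = (4.8/5.6)(15.76 − 17.4) + 13.4 = 12.0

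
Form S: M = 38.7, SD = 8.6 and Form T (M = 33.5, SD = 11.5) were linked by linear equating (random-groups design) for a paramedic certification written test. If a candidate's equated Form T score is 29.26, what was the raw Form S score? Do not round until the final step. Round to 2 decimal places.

35.53

Invert y = (SD_Y/SD_X)(x − M_X) + M_Y:
x = (SD_X/SD_Y)(y − M_Y) + M_X = (8.6/11.5)(29.26 − 33.5) + 38.7
x = 0.747826 × -4.240 + 38.7 = 35.53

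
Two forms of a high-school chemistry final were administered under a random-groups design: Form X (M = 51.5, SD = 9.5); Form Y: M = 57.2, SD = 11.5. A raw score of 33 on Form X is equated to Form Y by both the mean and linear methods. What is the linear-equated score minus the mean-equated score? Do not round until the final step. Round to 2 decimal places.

Mean-equated: 33 + (57.2 − 51.5) = 38.70
Linear-equated: (11.5/9.5)(33 − 51.5) + 57.2 = 34.805
Difference = 34.805 − 38.70 = -3.89

-3.89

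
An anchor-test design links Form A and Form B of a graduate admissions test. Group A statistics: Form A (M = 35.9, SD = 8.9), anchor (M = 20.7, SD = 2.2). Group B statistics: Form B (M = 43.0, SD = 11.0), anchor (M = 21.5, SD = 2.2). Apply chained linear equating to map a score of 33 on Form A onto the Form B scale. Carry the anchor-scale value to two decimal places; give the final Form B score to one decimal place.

Form A → anchor (Group A): v = (2.2/8.9)(33 − 35.9) + 20.7 = 19.98
anchor → Form B (Group B): y = (11.0/2.2)(19.98 − 21.5) + 43.0 = 35.4

35.4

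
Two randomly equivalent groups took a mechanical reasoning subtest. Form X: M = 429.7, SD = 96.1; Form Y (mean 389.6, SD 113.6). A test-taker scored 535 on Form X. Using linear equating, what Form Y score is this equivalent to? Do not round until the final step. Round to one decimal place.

Linear equating: y = (SD_Y/SD_X)(x − M_X) + M_Y
y = (113.6/96.1)(535 − 429.7) + 389.6
y = 1.182102 × 105.3 + 389.6 = 124.4753 + 389.6 = 514.1

514.1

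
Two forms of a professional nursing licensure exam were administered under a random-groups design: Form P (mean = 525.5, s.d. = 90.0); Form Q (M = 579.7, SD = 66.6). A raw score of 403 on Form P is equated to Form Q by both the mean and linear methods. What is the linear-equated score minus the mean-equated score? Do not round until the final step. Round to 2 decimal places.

Mean-equated: 403 + (579.7 − 525.5) = 457.20
Linear-equated: (66.6/90.0)(403 − 525.5) + 579.7 = 489.050
Difference = 489.050 − 457.20 = 31.85

31.85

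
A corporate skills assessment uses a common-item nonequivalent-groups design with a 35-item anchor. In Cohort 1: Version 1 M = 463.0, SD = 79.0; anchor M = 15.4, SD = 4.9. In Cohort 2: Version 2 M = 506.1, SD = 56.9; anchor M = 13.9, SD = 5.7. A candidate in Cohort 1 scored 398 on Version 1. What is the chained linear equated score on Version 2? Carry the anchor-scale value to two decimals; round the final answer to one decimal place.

480.8

Version 1 → anchor (Cohort 1): v = (4.9/79.0)(398 − 463.0) + 15.4 = 11.37
anchor → Version 2 (Cohort 2): y = (56.9/5.7)(11.37 − 13.9) + 506.1 = 480.8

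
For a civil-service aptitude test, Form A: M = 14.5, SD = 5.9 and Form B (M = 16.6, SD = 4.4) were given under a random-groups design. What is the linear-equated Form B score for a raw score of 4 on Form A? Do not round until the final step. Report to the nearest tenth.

8.8

Linear equating: y = (SD_Y/SD_X)(x − M_X) + M_Y
y = (4.4/5.9)(4 − 14.5) + 16.6
y = 0.745763 × -10.5 + 16.6 = -7.8305 + 16.6 = 8.8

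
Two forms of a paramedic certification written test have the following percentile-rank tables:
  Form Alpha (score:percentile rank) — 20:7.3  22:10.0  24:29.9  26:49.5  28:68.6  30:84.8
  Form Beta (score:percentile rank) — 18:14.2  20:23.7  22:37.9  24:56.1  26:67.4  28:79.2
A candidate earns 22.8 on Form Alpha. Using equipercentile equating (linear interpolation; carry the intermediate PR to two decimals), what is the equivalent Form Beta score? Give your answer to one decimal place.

18.8

PR of 22.8 on Form Alpha: 10.0 + (22.8 − 22)/(24 − 22) × (29.9 − 10.0) = 17.96
On Form Beta, PR 17.96 falls between score 18 (PR 14.2) and 20 (PR 23.7).
Interpolate: 18 + (17.96 − 14.2)/(23.7 − 14.2) × (20 − 18) = 18.8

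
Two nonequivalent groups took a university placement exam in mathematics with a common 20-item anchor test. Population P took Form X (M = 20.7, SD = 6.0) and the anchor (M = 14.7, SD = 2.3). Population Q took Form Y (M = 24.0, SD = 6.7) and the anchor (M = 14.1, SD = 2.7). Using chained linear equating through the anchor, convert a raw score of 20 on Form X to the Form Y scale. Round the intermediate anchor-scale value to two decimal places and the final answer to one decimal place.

24.8

Form X → anchor (Population P): v = (2.3/6.0)(20 − 20.7) + 14.7 = 14.43
anchor → Form Y (Population Q): y = (6.7/2.7)(14.43 − 14.1) + 24.0 = 24.8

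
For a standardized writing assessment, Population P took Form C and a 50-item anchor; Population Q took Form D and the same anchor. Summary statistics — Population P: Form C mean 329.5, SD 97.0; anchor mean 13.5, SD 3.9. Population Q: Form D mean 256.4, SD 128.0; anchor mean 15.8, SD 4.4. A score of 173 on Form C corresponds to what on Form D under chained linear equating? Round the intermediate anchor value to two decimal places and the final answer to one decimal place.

Form C → anchor (Population P): v = (3.9/97.0)(173 − 329.5) + 13.5 = 7.21
anchor → Form D (Population Q): y = (128.0/4.4)(7.21 − 15.8) + 256.4 = 6.5

6.5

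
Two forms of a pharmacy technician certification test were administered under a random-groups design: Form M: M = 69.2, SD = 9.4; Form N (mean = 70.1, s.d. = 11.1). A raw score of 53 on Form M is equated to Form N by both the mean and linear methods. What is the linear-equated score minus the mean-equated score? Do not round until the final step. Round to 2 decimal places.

-2.93

Mean-equated: 53 + (70.1 − 69.2) = 53.90
Linear-equated: (11.1/9.4)(53 − 69.2) + 70.1 = 50.970
Difference = 50.970 − 53.90 = -2.93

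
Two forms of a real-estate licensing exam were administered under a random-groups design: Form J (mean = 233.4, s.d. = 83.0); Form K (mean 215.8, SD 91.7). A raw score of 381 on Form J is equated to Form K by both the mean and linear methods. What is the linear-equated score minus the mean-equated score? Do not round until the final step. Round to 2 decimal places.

15.47

Mean-equated: 381 + (215.8 − 233.4) = 363.40
Linear-equated: (91.7/83.0)(381 − 233.4) + 215.8 = 378.871
Difference = 378.871 − 363.40 = 15.47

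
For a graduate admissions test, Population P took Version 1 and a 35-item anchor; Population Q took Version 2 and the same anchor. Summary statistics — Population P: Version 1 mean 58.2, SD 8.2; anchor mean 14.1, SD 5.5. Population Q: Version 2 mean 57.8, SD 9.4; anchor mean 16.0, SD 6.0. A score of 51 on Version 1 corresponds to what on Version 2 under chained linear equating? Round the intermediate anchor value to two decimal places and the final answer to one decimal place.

47.3

Version 1 → anchor (Population P): v = (5.5/8.2)(51 − 58.2) + 14.1 = 9.27
anchor → Version 2 (Population Q): y = (9.4/6.0)(9.27 − 16.0) + 57.8 = 47.3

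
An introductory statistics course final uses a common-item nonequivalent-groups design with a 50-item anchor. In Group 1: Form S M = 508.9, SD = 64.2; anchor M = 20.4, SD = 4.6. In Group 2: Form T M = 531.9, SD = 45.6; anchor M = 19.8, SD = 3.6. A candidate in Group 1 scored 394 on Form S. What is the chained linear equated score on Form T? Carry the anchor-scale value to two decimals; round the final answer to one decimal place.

435.3

Form S → anchor (Group 1): v = (4.6/64.2)(394 − 508.9) + 20.4 = 12.17
anchor → Form T (Group 2): y = (45.6/3.6)(12.17 − 19.8) + 531.9 = 435.3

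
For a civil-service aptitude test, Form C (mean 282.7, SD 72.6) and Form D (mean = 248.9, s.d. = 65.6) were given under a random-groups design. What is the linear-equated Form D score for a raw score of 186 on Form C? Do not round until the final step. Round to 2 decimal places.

Linear equating: y = (SD_Y/SD_X)(x − M_X) + M_Y
y = (65.6/72.6)(186 − 282.7) + 248.9
y = 0.903581 × -96.7 + 248.9 = -87.3763 + 248.9 = 161.52

161.52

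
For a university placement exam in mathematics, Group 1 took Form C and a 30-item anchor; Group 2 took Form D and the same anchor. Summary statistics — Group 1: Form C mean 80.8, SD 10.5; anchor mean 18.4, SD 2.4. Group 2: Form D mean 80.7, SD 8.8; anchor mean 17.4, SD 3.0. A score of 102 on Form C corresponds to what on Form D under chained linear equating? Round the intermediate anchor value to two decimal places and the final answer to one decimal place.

Form C → anchor (Group 1): v = (2.4/10.5)(102 − 80.8) + 18.4 = 23.25
anchor → Form D (Group 2): y = (8.8/3.0)(23.25 − 17.4) + 80.7 = 97.9

97.9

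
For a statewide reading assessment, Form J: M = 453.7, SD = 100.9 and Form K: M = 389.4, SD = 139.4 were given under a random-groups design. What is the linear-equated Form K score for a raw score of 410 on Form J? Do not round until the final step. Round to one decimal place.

329.0

Linear equating: y = (SD_Y/SD_X)(x − M_X) + M_Y
y = (139.4/100.9)(410 − 453.7) + 389.4
y = 1.381566 × -43.7 + 389.4 = -60.3744 + 389.4 = 329.0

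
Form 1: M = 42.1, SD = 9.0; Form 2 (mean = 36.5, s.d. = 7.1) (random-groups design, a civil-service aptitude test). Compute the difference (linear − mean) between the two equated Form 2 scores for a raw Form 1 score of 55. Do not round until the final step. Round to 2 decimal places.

-2.72

Mean-equated: 55 + (36.5 − 42.1) = 49.40
Linear-equated: (7.1/9.0)(55 − 42.1) + 36.5 = 46.677
Difference = 46.677 − 49.40 = -2.72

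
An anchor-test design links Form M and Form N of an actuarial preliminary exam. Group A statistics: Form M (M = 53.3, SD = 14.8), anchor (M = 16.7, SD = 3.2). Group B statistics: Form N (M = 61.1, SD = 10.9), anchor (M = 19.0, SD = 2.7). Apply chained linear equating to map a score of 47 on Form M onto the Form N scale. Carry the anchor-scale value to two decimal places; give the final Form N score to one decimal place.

Form M → anchor (Group A): v = (3.2/14.8)(47 − 53.3) + 16.7 = 15.34
anchor → Form N (Group B): y = (10.9/2.7)(15.34 − 19.0) + 61.1 = 46.3

46.3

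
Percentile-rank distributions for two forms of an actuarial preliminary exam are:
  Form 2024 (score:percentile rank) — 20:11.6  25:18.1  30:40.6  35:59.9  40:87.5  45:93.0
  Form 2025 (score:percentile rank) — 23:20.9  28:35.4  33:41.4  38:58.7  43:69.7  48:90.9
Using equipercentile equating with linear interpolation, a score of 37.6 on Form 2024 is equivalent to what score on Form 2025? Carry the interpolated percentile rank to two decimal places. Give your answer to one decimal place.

44.1

PR of 37.6 on Form 2024: 59.9 + (37.6 − 35)/(40 − 35) × (87.5 − 59.9) = 74.25
On Form 2025, PR 74.25 falls between score 43 (PR 69.7) and 48 (PR 90.9).
Interpolate: 43 + (74.25 − 69.7)/(90.9 − 69.7) × (48 − 43) = 44.1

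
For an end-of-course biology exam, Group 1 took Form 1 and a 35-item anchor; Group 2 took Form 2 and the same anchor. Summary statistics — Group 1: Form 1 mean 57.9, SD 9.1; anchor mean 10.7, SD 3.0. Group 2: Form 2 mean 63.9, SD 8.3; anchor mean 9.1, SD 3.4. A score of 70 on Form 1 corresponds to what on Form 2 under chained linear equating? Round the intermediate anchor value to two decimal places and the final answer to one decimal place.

77.5

Form 1 → anchor (Group 1): v = (3.0/9.1)(70 − 57.9) + 10.7 = 14.69
anchor → Form 2 (Group 2): y = (8.3/3.4)(14.69 − 9.1) + 63.9 = 77.5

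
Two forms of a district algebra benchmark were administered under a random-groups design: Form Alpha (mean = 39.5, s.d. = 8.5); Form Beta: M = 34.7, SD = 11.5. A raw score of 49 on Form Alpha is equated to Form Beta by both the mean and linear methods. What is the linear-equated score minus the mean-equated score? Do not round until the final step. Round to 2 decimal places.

3.35

Mean-equated: 49 + (34.7 − 39.5) = 44.20
Linear-equated: (11.5/8.5)(49 − 39.5) + 34.7 = 47.553
Difference = 47.553 − 44.20 = 3.35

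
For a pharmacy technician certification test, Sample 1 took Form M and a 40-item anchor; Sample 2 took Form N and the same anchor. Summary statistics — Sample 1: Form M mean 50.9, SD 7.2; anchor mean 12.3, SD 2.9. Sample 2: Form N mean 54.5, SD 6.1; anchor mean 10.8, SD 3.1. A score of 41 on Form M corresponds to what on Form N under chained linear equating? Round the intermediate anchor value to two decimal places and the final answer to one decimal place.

Form M → anchor (Sample 1): v = (2.9/7.2)(41 − 50.9) + 12.3 = 8.31
anchor → Form N (Sample 2): y = (6.1/3.1)(8.31 − 10.8) + 54.5 = 49.6

49.6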